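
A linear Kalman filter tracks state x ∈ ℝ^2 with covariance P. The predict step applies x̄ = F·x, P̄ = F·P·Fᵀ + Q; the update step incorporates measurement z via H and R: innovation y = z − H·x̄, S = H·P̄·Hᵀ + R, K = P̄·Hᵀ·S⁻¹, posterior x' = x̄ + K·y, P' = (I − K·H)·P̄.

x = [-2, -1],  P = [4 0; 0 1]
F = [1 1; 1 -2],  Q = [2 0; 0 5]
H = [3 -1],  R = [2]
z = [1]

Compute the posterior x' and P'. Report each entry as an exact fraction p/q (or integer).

x' = [-4/33, -35/33]
P' = [101/66 265/66; 265/66 809/66]

x̄ = F·x = [-3, 0]
P̄ = F·P·Fᵀ + Q = [7 2; 2 13]
y = z − H·x̄ = [10]
S = H·P̄·Hᵀ + R = [66]
K = P̄·Hᵀ·S⁻¹ = [19/66; -7/66]
x' = x̄ + K·y = [-4/33, -35/33]
P' = (I − K·H)·P̄ = [101/66 265/66; 265/66 809/66]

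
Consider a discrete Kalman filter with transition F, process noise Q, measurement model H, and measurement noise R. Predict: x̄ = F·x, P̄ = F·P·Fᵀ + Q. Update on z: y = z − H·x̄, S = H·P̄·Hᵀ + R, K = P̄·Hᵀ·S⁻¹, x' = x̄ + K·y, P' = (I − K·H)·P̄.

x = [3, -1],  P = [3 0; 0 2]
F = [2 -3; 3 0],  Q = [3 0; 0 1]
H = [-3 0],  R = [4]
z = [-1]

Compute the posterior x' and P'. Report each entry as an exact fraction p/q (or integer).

x' = [135/301, 1305/301]
P' = [132/301 72/301; 72/301 5512/301]

x̄ = F·x = [9, 9]
P̄ = F·P·Fᵀ + Q = [33 18; 18 28]
y = z − H·x̄ = [26]
S = H·P̄·Hᵀ + R = [301]
K = P̄·Hᵀ·S⁻¹ = [-99/301; -54/301]
x' = x̄ + K·y = [135/301, 1305/301]
P' = (I − K·H)·P̄ = [132/301 72/301; 72/301 5512/301]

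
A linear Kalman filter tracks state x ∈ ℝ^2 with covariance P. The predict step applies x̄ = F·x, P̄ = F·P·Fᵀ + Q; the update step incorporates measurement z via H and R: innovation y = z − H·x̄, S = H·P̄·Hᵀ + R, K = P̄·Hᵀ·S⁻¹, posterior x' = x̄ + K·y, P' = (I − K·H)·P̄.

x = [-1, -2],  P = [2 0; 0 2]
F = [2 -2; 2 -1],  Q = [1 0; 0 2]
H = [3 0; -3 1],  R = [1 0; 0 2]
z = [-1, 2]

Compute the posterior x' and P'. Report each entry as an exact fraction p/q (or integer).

x̄ = F·x = [2, 0]
P̄ = F·P·Fᵀ + Q = [17 12; 12 12]
y = z − H·x̄ = [-7, 8]
S = H·P̄·Hᵀ + R = [154 -117; -117 95]
K = P̄·Hᵀ·S⁻¹ = [282/941 -39/941; 612/941 516/941]
x' = x̄ + K·y = [-404/941, -156/941]
P' = (I − K·H)·P̄ = [94/941 204/941; 204/941 1644/941]

x' = [-404/941, -156/941]
P' = [94/941 204/941; 204/941 1644/941]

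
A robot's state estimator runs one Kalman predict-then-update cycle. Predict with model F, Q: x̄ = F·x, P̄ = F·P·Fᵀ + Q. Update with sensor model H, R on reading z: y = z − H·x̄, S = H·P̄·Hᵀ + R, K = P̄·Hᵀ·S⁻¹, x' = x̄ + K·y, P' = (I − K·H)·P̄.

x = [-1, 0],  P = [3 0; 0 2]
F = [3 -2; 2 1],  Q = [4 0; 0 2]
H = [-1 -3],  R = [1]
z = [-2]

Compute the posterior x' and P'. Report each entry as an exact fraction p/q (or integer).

x' = [87/268, 73/134]
P' = [3891/268 -635/134; -635/134 111/67]

x̄ = F·x = [-3, -2]
P̄ = F·P·Fᵀ + Q = [39 14; 14 16]
y = z − H·x̄ = [-11]
S = H·P̄·Hᵀ + R = [268]
K = P̄·Hᵀ·S⁻¹ = [-81/268; -31/134]
x' = x̄ + K·y = [87/268, 73/134]
P' = (I − K·H)·P̄ = [3891/268 -635/134; -635/134 111/67]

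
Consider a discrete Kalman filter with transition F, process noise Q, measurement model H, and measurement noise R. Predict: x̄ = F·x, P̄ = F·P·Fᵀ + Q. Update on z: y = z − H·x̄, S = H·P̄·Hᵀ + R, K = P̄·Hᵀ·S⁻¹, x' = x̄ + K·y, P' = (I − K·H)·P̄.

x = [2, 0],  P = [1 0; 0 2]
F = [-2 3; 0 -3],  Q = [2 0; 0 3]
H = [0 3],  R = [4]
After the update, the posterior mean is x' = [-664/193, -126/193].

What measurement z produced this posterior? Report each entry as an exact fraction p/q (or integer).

x̄ = F·x = [-4, 0]
P̄ = F·P·Fᵀ + Q = [24 -18; -18 21]
S = H·P̄·Hᵀ + R = [193]
K = P̄·Hᵀ·S⁻¹ = [-54/193; 63/193]
x' − x̄ = [108/193, -126/193] = K·y
y = (KᵀK)⁻¹·Kᵀ·(x' − x̄) = [-2]
z = y + H·x̄ = [-2] + [0] = [-2]

z = [-2]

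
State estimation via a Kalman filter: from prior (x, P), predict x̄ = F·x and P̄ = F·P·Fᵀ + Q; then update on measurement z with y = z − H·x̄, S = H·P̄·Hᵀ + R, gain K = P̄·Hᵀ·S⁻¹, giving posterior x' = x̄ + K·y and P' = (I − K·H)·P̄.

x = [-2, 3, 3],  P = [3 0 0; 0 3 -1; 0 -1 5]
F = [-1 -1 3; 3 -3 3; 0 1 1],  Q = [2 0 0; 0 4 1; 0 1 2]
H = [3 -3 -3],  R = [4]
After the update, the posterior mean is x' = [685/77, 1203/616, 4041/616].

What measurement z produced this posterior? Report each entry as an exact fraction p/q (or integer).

x̄ = F·x = [8, -6, 6]
P̄ = F·P·Fᵀ + Q = [59 57 10; 57 121 7; 10 7 8]
S = H·P̄·Hᵀ + R = [616]
K = P̄·Hᵀ·S⁻¹ = [-3/77; -213/616; -15/616]
x' − x̄ = [69/77, 4899/616, 345/616] = K·y
y = (KᵀK)⁻¹·Kᵀ·(x' − x̄) = [-23]
z = y + H·x̄ = [-23] + [24] = [1]

z = [1]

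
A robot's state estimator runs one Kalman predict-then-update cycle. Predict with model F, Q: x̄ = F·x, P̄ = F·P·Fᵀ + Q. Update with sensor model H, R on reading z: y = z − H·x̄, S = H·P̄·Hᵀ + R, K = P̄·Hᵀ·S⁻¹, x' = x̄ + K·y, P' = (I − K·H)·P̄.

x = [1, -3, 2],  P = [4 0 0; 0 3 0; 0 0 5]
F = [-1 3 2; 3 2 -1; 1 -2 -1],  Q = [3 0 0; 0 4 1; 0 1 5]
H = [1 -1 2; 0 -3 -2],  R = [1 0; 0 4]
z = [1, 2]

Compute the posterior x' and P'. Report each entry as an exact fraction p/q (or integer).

x' = [-127352/35735, -11840/7147, 7791/5105]
P' = [1380342/35735 68440/7147 -75096/5105; 68440/7147 19188/7147 -3692/1021; -75096/5105 -3692/1021 29606/5105]

x̄ = F·x = [-6, -5, 5]
P̄ = F·P·Fᵀ + Q = [54 -4 -32; -4 57 6; -32 6 26]
y = z − H·x̄ = [-8, -3]
S = H·P̄·Hᵀ + R = [72 119; 119 693]
K = P̄·Hᵀ·S⁻¹ = [-1886/5105 6186/35735; -348/1021 -1469/7147; 2576/5105 -958/5105]
x' = x̄ + K·y = [-127352/35735, -11840/7147, 7791/5105]
P' = (I − K·H)·P̄ = [1380342/35735 68440/7147 -75096/5105; 68440/7147 19188/7147 -3692/1021; -75096/5105 -3692/1021 29606/5105]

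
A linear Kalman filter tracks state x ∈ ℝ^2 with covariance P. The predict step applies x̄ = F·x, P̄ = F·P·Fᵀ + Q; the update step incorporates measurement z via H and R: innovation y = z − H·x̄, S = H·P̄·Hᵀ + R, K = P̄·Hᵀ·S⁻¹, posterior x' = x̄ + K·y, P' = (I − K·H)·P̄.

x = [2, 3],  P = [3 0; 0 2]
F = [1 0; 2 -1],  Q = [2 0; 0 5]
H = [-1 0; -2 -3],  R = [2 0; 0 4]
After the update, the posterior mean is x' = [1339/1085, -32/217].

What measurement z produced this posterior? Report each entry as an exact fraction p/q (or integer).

z = [-1, -2]

x̄ = F·x = [2, 1]
P̄ = F·P·Fᵀ + Q = [5 6; 6 19]
S = H·P̄·Hᵀ + R = [7 28; 28 267]
K = P̄·Hᵀ·S⁻¹ = [-551/1085 -8/155; 66/217 -9/31]
x' − x̄ = [-831/1085, -249/217] = K·y
y = (KᵀK)⁻¹·Kᵀ·(x' − x̄) = [1, 5]
z = y + H·x̄ = [1, 5] + [-2, -7] = [-1, -2]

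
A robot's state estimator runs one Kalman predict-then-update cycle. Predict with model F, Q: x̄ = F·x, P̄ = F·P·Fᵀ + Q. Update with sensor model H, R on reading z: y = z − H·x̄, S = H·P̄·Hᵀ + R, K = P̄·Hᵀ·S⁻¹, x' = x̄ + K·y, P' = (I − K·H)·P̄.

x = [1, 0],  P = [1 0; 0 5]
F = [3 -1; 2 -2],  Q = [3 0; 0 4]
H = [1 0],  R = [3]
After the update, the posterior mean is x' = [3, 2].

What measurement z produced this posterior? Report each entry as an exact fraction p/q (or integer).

x̄ = F·x = [3, 2]
P̄ = F·P·Fᵀ + Q = [17 16; 16 28]
S = H·P̄·Hᵀ + R = [20]
K = P̄·Hᵀ·S⁻¹ = [17/20; 4/5]
x' − x̄ = [0, 0] = K·y
y = (KᵀK)⁻¹·Kᵀ·(x' − x̄) = [0]
z = y + H·x̄ = [0] + [3] = [3]

z = [3]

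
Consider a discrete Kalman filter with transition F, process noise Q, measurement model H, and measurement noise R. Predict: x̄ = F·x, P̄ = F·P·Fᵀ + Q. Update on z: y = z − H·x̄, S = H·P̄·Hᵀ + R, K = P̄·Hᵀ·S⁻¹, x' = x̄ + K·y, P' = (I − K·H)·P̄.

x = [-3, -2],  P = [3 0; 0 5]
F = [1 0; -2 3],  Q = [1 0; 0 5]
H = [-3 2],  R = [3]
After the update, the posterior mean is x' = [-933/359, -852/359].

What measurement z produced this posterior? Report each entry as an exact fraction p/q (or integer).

z = [3]

x̄ = F·x = [-3, 0]
P̄ = F·P·Fᵀ + Q = [4 -6; -6 62]
S = H·P̄·Hᵀ + R = [359]
K = P̄·Hᵀ·S⁻¹ = [-24/359; 142/359]
x' − x̄ = [144/359, -852/359] = K·y
y = (KᵀK)⁻¹·Kᵀ·(x' − x̄) = [-6]
z = y + H·x̄ = [-6] + [9] = [3]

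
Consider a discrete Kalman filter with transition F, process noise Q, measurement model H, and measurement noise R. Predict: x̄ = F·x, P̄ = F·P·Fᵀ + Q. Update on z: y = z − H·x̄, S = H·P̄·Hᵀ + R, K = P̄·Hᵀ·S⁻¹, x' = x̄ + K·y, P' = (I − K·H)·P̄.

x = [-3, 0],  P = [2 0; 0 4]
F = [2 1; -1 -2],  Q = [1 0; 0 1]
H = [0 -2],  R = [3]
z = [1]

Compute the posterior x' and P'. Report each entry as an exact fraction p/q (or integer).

x' = [-306/79, -29/79]
P' = [451/79 -36/79; -36/79 57/79]

x̄ = F·x = [-6, 3]
P̄ = F·P·Fᵀ + Q = [13 -12; -12 19]
y = z − H·x̄ = [7]
S = H·P̄·Hᵀ + R = [79]
K = P̄·Hᵀ·S⁻¹ = [24/79; -38/79]
x' = x̄ + K·y = [-306/79, -29/79]
P' = (I − K·H)·P̄ = [451/79 -36/79; -36/79 57/79]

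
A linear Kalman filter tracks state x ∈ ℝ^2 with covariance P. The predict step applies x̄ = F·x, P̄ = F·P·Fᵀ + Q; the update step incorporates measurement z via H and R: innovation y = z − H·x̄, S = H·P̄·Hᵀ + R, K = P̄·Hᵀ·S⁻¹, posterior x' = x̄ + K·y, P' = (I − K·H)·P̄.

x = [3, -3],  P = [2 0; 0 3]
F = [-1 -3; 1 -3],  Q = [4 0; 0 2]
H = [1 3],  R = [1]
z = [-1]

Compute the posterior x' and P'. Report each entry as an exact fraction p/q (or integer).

x̄ = F·x = [6, 12]
P̄ = F·P·Fᵀ + Q = [33 25; 25 31]
y = z − H·x̄ = [-43]
S = H·P̄·Hᵀ + R = [463]
K = P̄·Hᵀ·S⁻¹ = [108/463; 118/463]
x' = x̄ + K·y = [-1866/463, 482/463]
P' = (I − K·H)·P̄ = [3615/463 -1169/463; -1169/463 429/463]

x' = [-1866/463, 482/463]
P' = [3615/463 -1169/463; -1169/463 429/463]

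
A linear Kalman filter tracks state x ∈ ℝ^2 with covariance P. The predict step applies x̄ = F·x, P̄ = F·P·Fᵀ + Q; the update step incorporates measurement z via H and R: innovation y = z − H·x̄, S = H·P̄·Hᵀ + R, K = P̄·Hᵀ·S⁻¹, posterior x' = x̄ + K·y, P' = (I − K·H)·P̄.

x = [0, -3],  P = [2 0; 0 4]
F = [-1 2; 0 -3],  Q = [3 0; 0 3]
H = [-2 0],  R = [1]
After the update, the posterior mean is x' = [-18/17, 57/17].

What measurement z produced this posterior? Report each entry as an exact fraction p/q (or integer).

z = [2]

x̄ = F·x = [-6, 9]
P̄ = F·P·Fᵀ + Q = [21 -24; -24 39]
S = H·P̄·Hᵀ + R = [85]
K = P̄·Hᵀ·S⁻¹ = [-42/85; 48/85]
x' − x̄ = [84/17, -96/17] = K·y
y = (KᵀK)⁻¹·Kᵀ·(x' − x̄) = [-10]
z = y + H·x̄ = [-10] + [12] = [2]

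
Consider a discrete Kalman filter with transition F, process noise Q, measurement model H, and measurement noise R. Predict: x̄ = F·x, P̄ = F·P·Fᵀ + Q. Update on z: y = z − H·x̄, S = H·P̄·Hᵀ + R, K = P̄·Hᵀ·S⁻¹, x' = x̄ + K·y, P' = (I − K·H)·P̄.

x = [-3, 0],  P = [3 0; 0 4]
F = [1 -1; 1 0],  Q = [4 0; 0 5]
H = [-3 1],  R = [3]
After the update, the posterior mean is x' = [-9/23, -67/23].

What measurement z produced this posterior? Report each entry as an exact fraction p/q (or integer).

z = [-2]

x̄ = F·x = [-3, -3]
P̄ = F·P·Fᵀ + Q = [11 3; 3 8]
S = H·P̄·Hᵀ + R = [92]
K = P̄·Hᵀ·S⁻¹ = [-15/46; -1/92]
x' − x̄ = [60/23, 2/23] = K·y
y = (KᵀK)⁻¹·Kᵀ·(x' − x̄) = [-8]
z = y + H·x̄ = [-8] + [6] = [-2]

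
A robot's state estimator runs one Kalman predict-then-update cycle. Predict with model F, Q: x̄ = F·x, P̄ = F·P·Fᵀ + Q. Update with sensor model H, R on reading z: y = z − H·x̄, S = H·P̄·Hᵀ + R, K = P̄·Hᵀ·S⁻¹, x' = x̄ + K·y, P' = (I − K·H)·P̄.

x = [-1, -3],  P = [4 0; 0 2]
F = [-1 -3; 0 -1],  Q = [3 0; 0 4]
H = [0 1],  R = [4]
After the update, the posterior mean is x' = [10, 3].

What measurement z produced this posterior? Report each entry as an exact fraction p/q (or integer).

z = [3]

x̄ = F·x = [10, 3]
P̄ = F·P·Fᵀ + Q = [25 6; 6 6]
S = H·P̄·Hᵀ + R = [10]
K = P̄·Hᵀ·S⁻¹ = [3/5; 3/5]
x' − x̄ = [0, 0] = K·y
y = (KᵀK)⁻¹·Kᵀ·(x' − x̄) = [0]
z = y + H·x̄ = [0] + [3] = [3]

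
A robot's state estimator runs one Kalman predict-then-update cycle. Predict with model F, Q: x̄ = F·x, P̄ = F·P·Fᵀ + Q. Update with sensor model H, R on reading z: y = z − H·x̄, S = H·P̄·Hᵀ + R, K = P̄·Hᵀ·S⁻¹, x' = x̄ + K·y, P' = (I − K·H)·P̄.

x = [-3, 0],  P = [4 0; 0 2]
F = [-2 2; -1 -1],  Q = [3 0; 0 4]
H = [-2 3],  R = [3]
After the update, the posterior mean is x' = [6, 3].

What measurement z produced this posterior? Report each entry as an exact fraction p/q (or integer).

x̄ = F·x = [6, 3]
P̄ = F·P·Fᵀ + Q = [27 4; 4 10]
S = H·P̄·Hᵀ + R = [153]
K = P̄·Hᵀ·S⁻¹ = [-14/51; 22/153]
x' − x̄ = [0, 0] = K·y
y = (KᵀK)⁻¹·Kᵀ·(x' − x̄) = [0]
z = y + H·x̄ = [0] + [-3] = [-3]

z = [-3]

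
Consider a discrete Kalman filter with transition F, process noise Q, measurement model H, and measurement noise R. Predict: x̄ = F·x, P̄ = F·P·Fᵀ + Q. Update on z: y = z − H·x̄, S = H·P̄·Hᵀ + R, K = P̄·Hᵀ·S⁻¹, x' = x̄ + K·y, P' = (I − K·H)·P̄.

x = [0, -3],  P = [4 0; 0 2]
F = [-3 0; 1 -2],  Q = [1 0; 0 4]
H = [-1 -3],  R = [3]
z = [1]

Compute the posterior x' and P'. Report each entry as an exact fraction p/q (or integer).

x' = [-19/112, -3/28]
P' = [4143/112 -345/28; -345/28 31/7]

x̄ = F·x = [0, 6]
P̄ = F·P·Fᵀ + Q = [37 -12; -12 16]
y = z − H·x̄ = [19]
S = H·P̄·Hᵀ + R = [112]
K = P̄·Hᵀ·S⁻¹ = [-1/112; -9/28]
x' = x̄ + K·y = [-19/112, -3/28]
P' = (I − K·H)·P̄ = [4143/112 -345/28; -345/28 31/7]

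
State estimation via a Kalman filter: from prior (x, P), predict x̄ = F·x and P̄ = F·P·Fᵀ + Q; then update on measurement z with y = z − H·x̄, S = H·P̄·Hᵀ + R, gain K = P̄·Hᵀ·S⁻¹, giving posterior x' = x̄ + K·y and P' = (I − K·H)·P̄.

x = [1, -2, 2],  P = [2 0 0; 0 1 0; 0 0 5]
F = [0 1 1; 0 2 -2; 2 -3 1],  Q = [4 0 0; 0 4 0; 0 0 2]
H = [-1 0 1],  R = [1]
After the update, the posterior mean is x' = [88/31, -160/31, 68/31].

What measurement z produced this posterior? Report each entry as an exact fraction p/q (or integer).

z = [-1]

x̄ = F·x = [0, -8, 10]
P̄ = F·P·Fᵀ + Q = [10 -8 2; -8 28 -16; 2 -16 24]
S = H·P̄·Hᵀ + R = [31]
K = P̄·Hᵀ·S⁻¹ = [-8/31; -8/31; 22/31]
x' − x̄ = [88/31, 88/31, -242/31] = K·y
y = (KᵀK)⁻¹·Kᵀ·(x' − x̄) = [-11]
z = y + H·x̄ = [-11] + [10] = [-1]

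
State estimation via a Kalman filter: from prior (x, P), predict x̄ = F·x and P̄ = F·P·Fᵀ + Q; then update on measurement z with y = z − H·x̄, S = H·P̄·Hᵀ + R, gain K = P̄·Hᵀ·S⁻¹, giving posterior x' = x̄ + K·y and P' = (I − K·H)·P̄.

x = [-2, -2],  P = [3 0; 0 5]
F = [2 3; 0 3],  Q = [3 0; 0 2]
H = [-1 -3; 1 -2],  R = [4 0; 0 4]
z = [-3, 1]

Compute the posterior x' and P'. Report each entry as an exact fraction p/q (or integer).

x' = [361/309, 2282/4635]
P' = [188/103 -164/1545; -164/1545 7112/23175]

x̄ = F·x = [-10, -6]
P̄ = F·P·Fᵀ + Q = [60 45; 45 47]
y = z − H·x̄ = [-31, -1]
S = H·P̄·Hᵀ + R = [757 177; 177 72]
K = P̄·Hᵀ·S⁻¹ = [-194/515 787/1545; -1573/7725 -4171/23175]
x' = x̄ + K·y = [361/309, 2282/4635]
P' = (I − K·H)·P̄ = [188/103 -164/1545; -164/1545 7112/23175]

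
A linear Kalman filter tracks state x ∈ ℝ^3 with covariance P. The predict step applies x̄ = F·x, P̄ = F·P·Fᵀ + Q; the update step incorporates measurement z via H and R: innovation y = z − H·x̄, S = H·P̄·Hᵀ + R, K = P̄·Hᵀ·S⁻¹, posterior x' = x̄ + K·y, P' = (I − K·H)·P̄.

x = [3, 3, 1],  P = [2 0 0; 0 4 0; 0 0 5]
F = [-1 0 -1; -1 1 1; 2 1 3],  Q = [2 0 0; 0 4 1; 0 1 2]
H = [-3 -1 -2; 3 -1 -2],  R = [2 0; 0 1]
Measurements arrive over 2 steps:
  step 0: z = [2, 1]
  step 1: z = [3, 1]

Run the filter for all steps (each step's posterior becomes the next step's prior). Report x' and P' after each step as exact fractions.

step 0: x̄ = F·x = [-4, 1, 12]
step 0: P̄ = F·P·Fᵀ + Q = [9 -3 -19; -3 15 16; -19 16 59]
step 0: y = z − H·x̄ = [15, 38]
step 0: S = H·P̄·Hᵀ + R = [152 234; 234 643]
step 0: K = P̄·Hᵀ·S⁻¹ = [-691/4298 353/2149; -1133/4298 19/2149; -4817/42980 -5507/21490]
step 0: x' = x̄ + K·y = [-729/4298, -11253/4298, 24973/42980]
step 0: P' = (I − K·H)·P̄ = [174/2149 192/2149 -23/4298; 192/2149 11772/2149 -11215/4298; -23/4298 -11215/4298 61237/42980]
step 1: x̄ = F·x = [-17683/42980, -80267/42980, -52191/42980]
step 1: P̄ = F·P·Fᵀ + Q = [150217/42980 50553/42980 -81211/42980; 50553/42980 240557/42980 10641/42980; -81211/42980 10641/42980 226153/42980]
step 1: y = z − H·x̄ = [-54379/21490, -633/307]
step 1: S = H·P̄·Hᵀ + R = [488608/10745 -1173/307; -1173/307 23242/307]
step 1: K = P̄·Hᵀ·S⁻¹ = [-5874703/36834103 12142535/73668206; -7931402/36834103 -3295067/73668206; -4825826/36834103 -16484159/73668206]
step 1: x' = x̄ + K·y = [-51228685/147336412, -181289447/147336412, -62089195/147336412]
step 1: P' = (I − K·H)·P̄ = [11880449/147336412 9476847/147336412 939715/147336412; 9476847/147336412 502518121/147336412 -233748723/147336412; 939715/147336412 -233748723/147336412 134768093/147336412]

step 0: x' = [-729/4298, -11253/4298, 24973/42980], P' = [174/2149 192/2149 -23/4298; 192/2149 11772/2149 -11215/4298; -23/4298 -11215/4298 61237/42980]
step 1: x' = [-51228685/147336412, -181289447/147336412, -62089195/147336412], P' = [11880449/147336412 9476847/147336412 939715/147336412; 9476847/147336412 502518121/147336412 -233748723/147336412; 939715/147336412 -233748723/147336412 134768093/147336412]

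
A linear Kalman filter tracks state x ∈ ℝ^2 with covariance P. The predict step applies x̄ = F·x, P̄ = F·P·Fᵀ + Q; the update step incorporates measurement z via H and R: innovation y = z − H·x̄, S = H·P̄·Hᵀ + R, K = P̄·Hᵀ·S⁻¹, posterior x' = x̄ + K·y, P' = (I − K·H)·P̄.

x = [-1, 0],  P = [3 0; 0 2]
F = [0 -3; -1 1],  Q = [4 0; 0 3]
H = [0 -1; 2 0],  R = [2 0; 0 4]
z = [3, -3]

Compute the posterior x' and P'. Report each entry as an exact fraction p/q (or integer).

x̄ = F·x = [0, 1]
P̄ = F·P·Fᵀ + Q = [22 -6; -6 8]
y = z − H·x̄ = [4, -3]
S = H·P̄·Hᵀ + R = [10 12; 12 92]
K = P̄·Hᵀ·S⁻¹ = [3/97 46/97; -74/97 -3/97]
x' = x̄ + K·y = [-126/97, -190/97]
P' = (I − K·H)·P̄ = [92/97 -6/97; -6/97 148/97]

x' = [-126/97, -190/97]
P' = [92/97 -6/97; -6/97 148/97]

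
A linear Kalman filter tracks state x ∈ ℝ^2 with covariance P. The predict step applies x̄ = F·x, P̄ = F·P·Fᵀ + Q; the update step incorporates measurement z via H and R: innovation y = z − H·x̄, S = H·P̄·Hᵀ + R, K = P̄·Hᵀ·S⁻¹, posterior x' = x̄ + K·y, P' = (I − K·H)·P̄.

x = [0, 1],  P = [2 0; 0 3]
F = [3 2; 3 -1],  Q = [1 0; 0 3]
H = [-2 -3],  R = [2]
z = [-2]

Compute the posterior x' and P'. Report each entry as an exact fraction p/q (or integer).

x' = [535/243, -65/81]
P' = [2731/243 -596/81; -596/81 136/27]

x̄ = F·x = [2, -1]
P̄ = F·P·Fᵀ + Q = [31 12; 12 24]
y = z − H·x̄ = [-1]
S = H·P̄·Hᵀ + R = [486]
K = P̄·Hᵀ·S⁻¹ = [-49/243; -16/81]
x' = x̄ + K·y = [535/243, -65/81]
P' = (I − K·H)·P̄ = [2731/243 -596/81; -596/81 136/27]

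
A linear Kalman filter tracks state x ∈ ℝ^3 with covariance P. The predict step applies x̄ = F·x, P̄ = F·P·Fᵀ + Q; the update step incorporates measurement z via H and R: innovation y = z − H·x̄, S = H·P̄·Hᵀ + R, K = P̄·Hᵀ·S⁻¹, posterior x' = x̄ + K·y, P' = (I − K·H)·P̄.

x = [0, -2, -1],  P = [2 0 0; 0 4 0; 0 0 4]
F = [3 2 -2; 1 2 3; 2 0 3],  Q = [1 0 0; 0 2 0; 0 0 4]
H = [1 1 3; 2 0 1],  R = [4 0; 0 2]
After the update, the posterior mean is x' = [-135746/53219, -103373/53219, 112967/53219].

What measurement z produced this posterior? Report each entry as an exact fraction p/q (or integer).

z = [2, -3]

x̄ = F·x = [-2, -7, -3]
P̄ = F·P·Fᵀ + Q = [51 -2 -12; -2 56 40; -12 40 48]
S = H·P̄·Hᵀ + R = [707 198; 198 206]
K = P̄·Hᵀ·S⁻¹ = [-7571/53219 30528/53219; 14358/53219 -4500/53219; 15340/53219 -8544/53219]
x' − x̄ = [-29308/53219, 269160/53219, 272624/53219] = K·y
y = (KᵀK)⁻¹·Kᵀ·(x' − x̄) = [20, 4]
z = y + H·x̄ = [20, 4] + [-18, -7] = [2, -3]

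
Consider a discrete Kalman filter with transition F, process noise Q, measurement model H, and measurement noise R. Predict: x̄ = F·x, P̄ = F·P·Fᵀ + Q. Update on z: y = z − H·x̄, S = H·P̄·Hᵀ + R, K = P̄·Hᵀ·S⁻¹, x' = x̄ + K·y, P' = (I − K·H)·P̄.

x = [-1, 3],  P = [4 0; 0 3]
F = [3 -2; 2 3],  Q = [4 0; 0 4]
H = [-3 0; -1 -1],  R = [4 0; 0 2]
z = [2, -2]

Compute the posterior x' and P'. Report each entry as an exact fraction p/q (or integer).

x̄ = F·x = [-9, 7]
P̄ = F·P·Fᵀ + Q = [52 6; 6 47]
y = z − H·x̄ = [-25, -4]
S = H·P̄·Hᵀ + R = [472 174; 174 113]
K = P̄·Hᵀ·S⁻¹ = [-1884/5765 -58/5765; 1797/5765 -5471/5765]
x' = x̄ + K·y = [-4553/5765, 17314/5765]
P' = (I − K·H)·P̄ = [2512/5765 -2396/5765; -2396/5765 13338/5765]

x' = [-4553/5765, 17314/5765]
P' = [2512/5765 -2396/5765; -2396/5765 13338/5765]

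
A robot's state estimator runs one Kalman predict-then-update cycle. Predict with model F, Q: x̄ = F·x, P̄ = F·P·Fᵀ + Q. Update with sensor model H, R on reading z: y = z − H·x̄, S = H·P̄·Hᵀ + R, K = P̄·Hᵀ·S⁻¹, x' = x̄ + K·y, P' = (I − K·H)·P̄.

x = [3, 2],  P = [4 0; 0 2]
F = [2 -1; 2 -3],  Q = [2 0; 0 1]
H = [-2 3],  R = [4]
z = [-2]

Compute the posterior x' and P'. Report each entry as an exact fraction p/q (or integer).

x' = [232/45, 122/45]
P' = [2024/135 1384/135; 1384/135 1004/135]

x̄ = F·x = [4, 0]
P̄ = F·P·Fᵀ + Q = [20 22; 22 35]
y = z − H·x̄ = [6]
S = H·P̄·Hᵀ + R = [135]
K = P̄·Hᵀ·S⁻¹ = [26/135; 61/135]
x' = x̄ + K·y = [232/45, 122/45]
P' = (I − K·H)·P̄ = [2024/135 1384/135; 1384/135 1004/135]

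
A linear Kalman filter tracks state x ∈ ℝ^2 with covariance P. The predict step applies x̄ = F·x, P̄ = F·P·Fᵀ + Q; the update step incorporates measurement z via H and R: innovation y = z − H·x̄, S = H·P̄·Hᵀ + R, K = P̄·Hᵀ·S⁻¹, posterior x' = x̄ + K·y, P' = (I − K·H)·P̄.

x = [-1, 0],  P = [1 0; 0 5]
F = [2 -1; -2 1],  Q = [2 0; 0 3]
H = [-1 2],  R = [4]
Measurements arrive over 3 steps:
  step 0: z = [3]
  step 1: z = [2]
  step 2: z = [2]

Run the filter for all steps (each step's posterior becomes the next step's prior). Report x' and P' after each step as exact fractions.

step 0: x̄ = F·x = [-2, 2]
step 0: P̄ = F·P·Fᵀ + Q = [11 -9; -9 12]
step 0: y = z − H·x̄ = [-3]
step 0: S = H·P̄·Hᵀ + R = [99]
step 0: K = P̄·Hᵀ·S⁻¹ = [-29/99; 1/3]
step 0: x' = x̄ + K·y = [-37/33, 1]
step 0: P' = (I − K·H)·P̄ = [248/99 2/3; 2/3 1]
step 1: x̄ = F·x = [-107/33, 107/33]
step 1: P̄ = F·P·Fᵀ + Q = [1025/99 -827/99; -827/99 1124/99]
step 1: y = z − H·x̄ = [-85/11]
step 1: S = H·P̄·Hᵀ + R = [1025/11]
step 1: K = P̄·Hᵀ·S⁻¹ = [-893/3075; 1/3]
step 1: x' = x̄ + K·y = [-614/615, 2/3]
step 1: P' = (I − K·H)·P̄ = [7672/3075 2/3; 2/3 1]
step 2: x̄ = F·x = [-546/205, 546/205]
step 2: P̄ = F·P·Fᵀ + Q = [10571/1025 -8521/1025; -8521/1025 11596/1025]
step 2: y = z − H·x̄ = [-1228/205]
step 2: S = H·P̄·Hᵀ + R = [95139/1025]
step 2: K = P̄·Hᵀ·S⁻¹ = [-27613/95139; 1/3]
step 2: x' = x̄ + K·y = [-87986/95139, 2/3]
step 2: P' = (I − K·H)·P̄ = [237304/95139 2/3; 2/3 1]

step 0: x' = [-37/33, 1], P' = [248/99 2/3; 2/3 1]
step 1: x' = [-614/615, 2/3], P' = [7672/3075 2/3; 2/3 1]
step 2: x' = [-87986/95139, 2/3], P' = [237304/95139 2/3; 2/3 1]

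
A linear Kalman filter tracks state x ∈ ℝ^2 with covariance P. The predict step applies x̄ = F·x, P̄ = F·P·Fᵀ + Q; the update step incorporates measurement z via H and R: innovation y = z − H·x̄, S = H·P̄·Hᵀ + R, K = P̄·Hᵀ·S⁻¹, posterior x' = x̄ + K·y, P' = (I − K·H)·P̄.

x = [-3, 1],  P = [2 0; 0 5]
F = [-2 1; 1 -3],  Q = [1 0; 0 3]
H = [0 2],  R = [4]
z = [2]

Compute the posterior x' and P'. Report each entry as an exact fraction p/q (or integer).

x' = [224/51, 44/51]
P' = [353/51 -19/51; -19/51 50/51]

x̄ = F·x = [7, -6]
P̄ = F·P·Fᵀ + Q = [14 -19; -19 50]
y = z − H·x̄ = [14]
S = H·P̄·Hᵀ + R = [204]
K = P̄·Hᵀ·S⁻¹ = [-19/102; 25/51]
x' = x̄ + K·y = [224/51, 44/51]
P' = (I − K·H)·P̄ = [353/51 -19/51; -19/51 50/51]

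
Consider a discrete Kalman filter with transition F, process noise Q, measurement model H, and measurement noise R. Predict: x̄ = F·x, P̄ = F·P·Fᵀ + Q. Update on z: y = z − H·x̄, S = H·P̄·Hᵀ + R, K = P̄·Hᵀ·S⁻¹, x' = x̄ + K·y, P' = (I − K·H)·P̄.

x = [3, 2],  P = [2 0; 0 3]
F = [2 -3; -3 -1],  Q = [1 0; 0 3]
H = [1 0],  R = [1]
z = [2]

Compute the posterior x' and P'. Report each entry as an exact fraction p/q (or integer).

x̄ = F·x = [0, -11]
P̄ = F·P·Fᵀ + Q = [36 -3; -3 24]
y = z − H·x̄ = [2]
S = H·P̄·Hᵀ + R = [37]
K = P̄·Hᵀ·S⁻¹ = [36/37; -3/37]
x' = x̄ + K·y = [72/37, -413/37]
P' = (I − K·H)·P̄ = [36/37 -3/37; -3/37 879/37]

x' = [72/37, -413/37]
P' = [36/37 -3/37; -3/37 879/37]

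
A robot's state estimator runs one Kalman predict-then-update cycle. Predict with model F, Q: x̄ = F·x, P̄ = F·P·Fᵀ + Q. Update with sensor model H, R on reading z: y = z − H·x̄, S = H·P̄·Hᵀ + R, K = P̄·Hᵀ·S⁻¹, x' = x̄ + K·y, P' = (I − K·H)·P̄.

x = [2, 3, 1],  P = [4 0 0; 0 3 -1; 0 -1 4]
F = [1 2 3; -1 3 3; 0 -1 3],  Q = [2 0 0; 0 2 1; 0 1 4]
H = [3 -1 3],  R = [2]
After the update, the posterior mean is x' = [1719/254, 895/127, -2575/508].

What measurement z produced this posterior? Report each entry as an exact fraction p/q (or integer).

x̄ = F·x = [11, 10, 0]
P̄ = F·P·Fᵀ + Q = [42 35 27; 35 51 22; 27 22 49]
S = H·P̄·Hᵀ + R = [1016]
K = P̄·Hᵀ·S⁻¹ = [43/254; 15/127; 103/508]
x' − x̄ = [-1075/254, -375/127, -2575/508] = K·y
y = (KᵀK)⁻¹·Kᵀ·(x' − x̄) = [-25]
z = y + H·x̄ = [-25] + [23] = [-2]

z = [-2]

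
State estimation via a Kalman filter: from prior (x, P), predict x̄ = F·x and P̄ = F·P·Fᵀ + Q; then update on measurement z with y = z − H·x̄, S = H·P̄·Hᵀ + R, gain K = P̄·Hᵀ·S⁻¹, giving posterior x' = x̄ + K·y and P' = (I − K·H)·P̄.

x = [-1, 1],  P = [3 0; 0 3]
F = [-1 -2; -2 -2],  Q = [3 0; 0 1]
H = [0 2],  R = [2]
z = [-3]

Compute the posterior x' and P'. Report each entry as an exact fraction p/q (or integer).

x' = [-35/17, -25/17]
P' = [90/17 6/17; 6/17 25/51]

x̄ = F·x = [-1, 0]
P̄ = F·P·Fᵀ + Q = [18 18; 18 25]
y = z − H·x̄ = [-3]
S = H·P̄·Hᵀ + R = [102]
K = P̄·Hᵀ·S⁻¹ = [6/17; 25/51]
x' = x̄ + K·y = [-35/17, -25/17]
P' = (I − K·H)·P̄ = [90/17 6/17; 6/17 25/51]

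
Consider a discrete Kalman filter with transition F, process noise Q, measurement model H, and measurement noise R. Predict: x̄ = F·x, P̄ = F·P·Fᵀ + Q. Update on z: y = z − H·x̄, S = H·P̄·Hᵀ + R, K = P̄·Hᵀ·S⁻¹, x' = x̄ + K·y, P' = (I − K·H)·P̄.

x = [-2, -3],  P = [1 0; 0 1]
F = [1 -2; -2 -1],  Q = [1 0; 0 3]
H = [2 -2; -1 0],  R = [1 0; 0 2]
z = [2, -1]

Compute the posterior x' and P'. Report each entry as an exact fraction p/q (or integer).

x̄ = F·x = [4, 7]
P̄ = F·P·Fᵀ + Q = [6 0; 0 8]
y = z − H·x̄ = [8, 3]
S = H·P̄·Hᵀ + R = [57 -12; -12 8]
K = P̄·Hᵀ·S⁻¹ = [1/13 -33/52; -16/39 -8/13]
x' = x̄ + K·y = [141/52, 73/39]
P' = (I − K·H)·P̄ = [33/26 16/13; 16/13 56/39]

x' = [141/52, 73/39]
P' = [33/26 16/13; 16/13 56/39]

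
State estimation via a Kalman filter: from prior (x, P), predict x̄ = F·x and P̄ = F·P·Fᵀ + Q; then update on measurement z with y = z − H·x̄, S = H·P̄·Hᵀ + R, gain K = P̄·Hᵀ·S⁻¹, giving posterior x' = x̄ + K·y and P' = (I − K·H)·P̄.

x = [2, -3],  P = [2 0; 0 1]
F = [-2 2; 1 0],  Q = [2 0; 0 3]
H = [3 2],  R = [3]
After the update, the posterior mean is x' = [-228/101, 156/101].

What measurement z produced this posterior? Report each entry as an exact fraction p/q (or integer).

x̄ = F·x = [-10, 2]
P̄ = F·P·Fᵀ + Q = [14 -4; -4 5]
S = H·P̄·Hᵀ + R = [101]
K = P̄·Hᵀ·S⁻¹ = [34/101; -2/101]
x' − x̄ = [782/101, -46/101] = K·y
y = (KᵀK)⁻¹·Kᵀ·(x' − x̄) = [23]
z = y + H·x̄ = [23] + [-26] = [-3]

z = [-3]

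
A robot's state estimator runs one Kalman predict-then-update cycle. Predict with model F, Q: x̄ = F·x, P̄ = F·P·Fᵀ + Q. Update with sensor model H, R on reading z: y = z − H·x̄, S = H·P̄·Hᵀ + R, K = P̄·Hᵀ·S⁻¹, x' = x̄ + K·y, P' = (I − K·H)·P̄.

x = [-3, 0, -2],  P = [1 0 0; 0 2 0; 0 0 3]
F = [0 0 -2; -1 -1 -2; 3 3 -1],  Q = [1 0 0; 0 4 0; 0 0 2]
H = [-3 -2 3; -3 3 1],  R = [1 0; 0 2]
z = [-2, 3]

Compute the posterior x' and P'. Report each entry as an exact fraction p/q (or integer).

x̄ = F·x = [4, 7, -7]
P̄ = F·P·Fᵀ + Q = [13 12 6; 12 19 -3; 6 -3 32]
y = z − H·x̄ = [45, 1]
S = H·P̄·Hᵀ + R = [554 -30; -30 52]
K = P̄·Hᵀ·S⁻¹ = [-1125/13954 78/6977; -944/6977 3741/13954; 2259/13954 2645/13954]
x' = x̄ + K·y = [5347/13954, 16459/13954, 3311/6977]
P' = (I − K·H)·P̄ = [130309/13954 71265/13954 88722/6977; 71265/13954 20542/6977 98025/13954; 88722/6977 98025/13954 243547/13954]

x' = [5347/13954, 16459/13954, 3311/6977]
P' = [130309/13954 71265/13954 88722/6977; 71265/13954 20542/6977 98025/13954; 88722/6977 98025/13954 243547/13954]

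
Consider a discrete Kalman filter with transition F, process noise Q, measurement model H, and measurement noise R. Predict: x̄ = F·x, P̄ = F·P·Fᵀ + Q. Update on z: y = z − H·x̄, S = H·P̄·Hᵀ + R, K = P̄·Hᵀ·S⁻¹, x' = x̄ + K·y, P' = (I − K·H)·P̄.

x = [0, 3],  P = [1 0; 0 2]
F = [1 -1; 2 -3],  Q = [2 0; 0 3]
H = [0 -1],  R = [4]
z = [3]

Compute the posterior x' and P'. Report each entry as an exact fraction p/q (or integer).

x̄ = F·x = [-3, -9]
P̄ = F·P·Fᵀ + Q = [5 8; 8 25]
y = z − H·x̄ = [-6]
S = H·P̄·Hᵀ + R = [29]
K = P̄·Hᵀ·S⁻¹ = [-8/29; -25/29]
x' = x̄ + K·y = [-39/29, -111/29]
P' = (I − K·H)·P̄ = [81/29 32/29; 32/29 100/29]

x' = [-39/29, -111/29]
P' = [81/29 32/29; 32/29 100/29]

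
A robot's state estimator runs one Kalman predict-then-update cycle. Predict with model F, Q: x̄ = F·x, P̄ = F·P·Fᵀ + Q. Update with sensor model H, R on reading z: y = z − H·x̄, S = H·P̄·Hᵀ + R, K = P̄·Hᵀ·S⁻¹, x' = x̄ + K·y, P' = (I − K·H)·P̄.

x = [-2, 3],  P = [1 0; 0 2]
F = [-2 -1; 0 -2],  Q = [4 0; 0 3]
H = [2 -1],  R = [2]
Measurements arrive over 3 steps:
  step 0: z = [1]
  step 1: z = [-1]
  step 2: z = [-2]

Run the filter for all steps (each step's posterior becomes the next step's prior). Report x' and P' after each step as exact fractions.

step 0: x̄ = F·x = [1, -6]
step 0: P̄ = F·P·Fᵀ + Q = [10 4; 4 11]
step 0: y = z − H·x̄ = [-7]
step 0: S = H·P̄·Hᵀ + R = [37]
step 0: K = P̄·Hᵀ·S⁻¹ = [16/37; -3/37]
step 0: x' = x̄ + K·y = [-75/37, -201/37]
step 0: P' = (I − K·H)·P̄ = [114/37 196/37; 196/37 398/37]
step 1: x̄ = F·x = [351/37, 402/37]
step 1: P̄ = F·P·Fᵀ + Q = [1786/37 1580/37; 1580/37 1703/37]
step 1: y = z − H·x̄ = [-337/37]
step 1: S = H·P̄·Hᵀ + R = [2601/37]
step 1: K = P̄·Hᵀ·S⁻¹ = [664/867; 1457/2601]
step 1: x' = x̄ + K·y = [2177/867, 14989/2601]
step 1: P' = (I − K·H)·P̄ = [2034/289 10876/867; 10876/867 62342/2601]
step 2: x̄ = F·x = [-28051/2601, -29978/2601]
step 2: P̄ = F·P·Fᵀ + Q = [276482/2601 255196/2601; 255196/2601 257171/2601]
step 2: y = z − H·x̄ = [6974/867]
step 2: S = H·P̄·Hᵀ + R = [38613/289]
step 2: K = P̄·Hᵀ·S⁻¹ = [99256/115839; 84407/115839]
step 2: x' = x̄ + K·y = [-1352671/347517, -1968464/347517]
step 2: P' = (I − K·H)·P̄ = [2851370/347517 5107204/347517; 5107204/347517 9707966/347517]

step 0: x' = [-75/37, -201/37], P' = [114/37 196/37; 196/37 398/37]
step 1: x' = [2177/867, 14989/2601], P' = [2034/289 10876/867; 10876/867 62342/2601]
step 2: x' = [-1352671/347517, -1968464/347517], P' = [2851370/347517 5107204/347517; 5107204/347517 9707966/347517]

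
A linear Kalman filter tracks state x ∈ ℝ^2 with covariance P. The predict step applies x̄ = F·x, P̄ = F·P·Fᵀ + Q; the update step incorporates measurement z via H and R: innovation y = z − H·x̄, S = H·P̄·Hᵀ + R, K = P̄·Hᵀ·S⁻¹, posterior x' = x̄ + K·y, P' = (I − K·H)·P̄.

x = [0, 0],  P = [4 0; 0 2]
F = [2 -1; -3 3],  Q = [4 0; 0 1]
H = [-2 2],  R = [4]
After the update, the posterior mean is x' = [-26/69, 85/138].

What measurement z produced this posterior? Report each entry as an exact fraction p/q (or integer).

z = [2]

x̄ = F·x = [0, 0]
P̄ = F·P·Fᵀ + Q = [22 -30; -30 55]
S = H·P̄·Hᵀ + R = [552]
K = P̄·Hᵀ·S⁻¹ = [-13/69; 85/276]
x' − x̄ = [-26/69, 85/138] = K·y
y = (KᵀK)⁻¹·Kᵀ·(x' − x̄) = [2]
z = y + H·x̄ = [2] + [0] = [2]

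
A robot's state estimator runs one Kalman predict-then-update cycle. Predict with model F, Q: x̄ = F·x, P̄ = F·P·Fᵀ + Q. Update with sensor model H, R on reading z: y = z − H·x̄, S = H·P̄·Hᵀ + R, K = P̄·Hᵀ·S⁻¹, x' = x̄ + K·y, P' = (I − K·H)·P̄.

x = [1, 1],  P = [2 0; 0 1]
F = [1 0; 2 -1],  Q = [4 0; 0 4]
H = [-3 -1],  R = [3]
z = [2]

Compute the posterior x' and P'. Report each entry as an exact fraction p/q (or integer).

x̄ = F·x = [1, 1]
P̄ = F·P·Fᵀ + Q = [6 4; 4 13]
y = z − H·x̄ = [6]
S = H·P̄·Hᵀ + R = [94]
K = P̄·Hᵀ·S⁻¹ = [-11/47; -25/94]
x' = x̄ + K·y = [-19/47, -28/47]
P' = (I − K·H)·P̄ = [40/47 -87/47; -87/47 597/94]

x' = [-19/47, -28/47]
P' = [40/47 -87/47; -87/47 597/94]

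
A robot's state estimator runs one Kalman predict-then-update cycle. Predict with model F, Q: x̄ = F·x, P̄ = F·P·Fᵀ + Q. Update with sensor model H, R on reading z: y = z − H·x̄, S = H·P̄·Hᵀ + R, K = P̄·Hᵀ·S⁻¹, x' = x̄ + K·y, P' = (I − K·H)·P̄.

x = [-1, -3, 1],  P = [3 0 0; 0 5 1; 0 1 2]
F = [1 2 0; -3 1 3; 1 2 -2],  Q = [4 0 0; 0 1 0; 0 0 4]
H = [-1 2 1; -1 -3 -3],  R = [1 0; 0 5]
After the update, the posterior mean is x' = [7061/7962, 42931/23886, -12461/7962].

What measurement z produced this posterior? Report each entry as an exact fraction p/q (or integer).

x̄ = F·x = [-7, 3, -9]
P̄ = F·P·Fᵀ + Q = [27 7 19; 7 57 -7; 19 -7 27]
S = H·P̄·Hᵀ + R = [189 -288; -288 818]
K = P̄·Hᵀ·S⁻¹ = [-4222/11943 -671/2654; 18292/35829 -97/7962; -4610/11943 -617/2654]
x' − x̄ = [62795/7962, -28727/23886, 59197/7962] = K·y
y = (KᵀK)⁻¹·Kᵀ·(x' − x̄) = [-3, -27]
z = y + H·x̄ = [-3, -27] + [4, 25] = [1, -2]

z = [1, -2]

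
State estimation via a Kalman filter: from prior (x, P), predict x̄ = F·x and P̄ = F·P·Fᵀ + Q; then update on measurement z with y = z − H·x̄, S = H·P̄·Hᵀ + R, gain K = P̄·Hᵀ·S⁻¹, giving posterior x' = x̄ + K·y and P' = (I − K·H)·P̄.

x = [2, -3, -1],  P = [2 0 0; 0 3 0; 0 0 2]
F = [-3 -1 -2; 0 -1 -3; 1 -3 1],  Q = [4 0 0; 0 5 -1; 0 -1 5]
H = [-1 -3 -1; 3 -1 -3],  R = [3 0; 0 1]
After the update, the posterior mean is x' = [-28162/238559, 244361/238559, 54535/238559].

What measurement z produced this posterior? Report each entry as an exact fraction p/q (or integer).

x̄ = F·x = [-1, 6, 10]
P̄ = F·P·Fᵀ + Q = [33 15 -1; 15 26 2; -1 2 36]
S = H·P̄·Hᵀ + R = [406 -13; -13 588]
K = P̄·Hᵀ·S⁻¹ = [-44145/238559 34321/238559; -55691/238559 4043/238559; -25577/238559 -46411/238559]
x' − x̄ = [210397/238559, -1186993/238559, -2331055/238559] = K·y
y = (KᵀK)⁻¹·Kᵀ·(x' − x̄) = [24, 37]
z = y + H·x̄ = [24, 37] + [-27, -39] = [-3, -2]

z = [-3, -2]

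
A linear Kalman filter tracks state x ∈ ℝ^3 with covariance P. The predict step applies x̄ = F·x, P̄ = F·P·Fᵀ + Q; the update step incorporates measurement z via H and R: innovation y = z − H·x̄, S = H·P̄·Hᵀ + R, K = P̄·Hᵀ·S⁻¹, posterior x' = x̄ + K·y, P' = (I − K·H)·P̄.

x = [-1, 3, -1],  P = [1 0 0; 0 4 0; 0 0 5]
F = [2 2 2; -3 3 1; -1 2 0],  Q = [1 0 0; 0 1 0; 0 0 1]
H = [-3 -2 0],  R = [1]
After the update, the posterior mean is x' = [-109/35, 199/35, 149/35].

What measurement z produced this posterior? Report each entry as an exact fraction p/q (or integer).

z = [-2]

x̄ = F·x = [2, 11, 7]
P̄ = F·P·Fᵀ + Q = [41 28 14; 28 51 27; 14 27 18]
S = H·P̄·Hᵀ + R = [910]
K = P̄·Hᵀ·S⁻¹ = [-179/910; -93/455; -48/455]
x' − x̄ = [-179/35, -186/35, -96/35] = K·y
y = (KᵀK)⁻¹·Kᵀ·(x' − x̄) = [26]
z = y + H·x̄ = [26] + [-28] = [-2]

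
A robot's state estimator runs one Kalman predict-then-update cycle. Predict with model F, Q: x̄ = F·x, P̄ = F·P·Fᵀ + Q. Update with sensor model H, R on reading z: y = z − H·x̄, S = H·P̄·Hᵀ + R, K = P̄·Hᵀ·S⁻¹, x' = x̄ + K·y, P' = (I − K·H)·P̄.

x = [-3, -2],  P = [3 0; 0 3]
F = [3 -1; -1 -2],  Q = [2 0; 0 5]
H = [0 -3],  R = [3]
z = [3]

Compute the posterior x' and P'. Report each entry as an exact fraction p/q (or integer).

x̄ = F·x = [-7, 7]
P̄ = F·P·Fᵀ + Q = [32 -3; -3 20]
y = z − H·x̄ = [24]
S = H·P̄·Hᵀ + R = [183]
K = P̄·Hᵀ·S⁻¹ = [3/61; -20/61]
x' = x̄ + K·y = [-355/61, -53/61]
P' = (I − K·H)·P̄ = [1925/61 -3/61; -3/61 20/61]

x' = [-355/61, -53/61]
P' = [1925/61 -3/61; -3/61 20/61]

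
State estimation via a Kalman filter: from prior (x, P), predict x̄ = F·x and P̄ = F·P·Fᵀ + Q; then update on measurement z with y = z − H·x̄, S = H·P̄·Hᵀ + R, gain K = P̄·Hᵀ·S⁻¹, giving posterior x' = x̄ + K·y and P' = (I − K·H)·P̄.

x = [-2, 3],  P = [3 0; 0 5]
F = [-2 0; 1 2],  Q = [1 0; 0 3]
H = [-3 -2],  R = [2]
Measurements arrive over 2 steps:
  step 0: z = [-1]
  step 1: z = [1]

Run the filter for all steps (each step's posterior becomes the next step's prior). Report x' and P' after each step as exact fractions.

step 0: x̄ = F·x = [4, 4]
step 0: P̄ = F·P·Fᵀ + Q = [13 -6; -6 26]
step 0: y = z − H·x̄ = [19]
step 0: S = H·P̄·Hᵀ + R = [151]
step 0: K = P̄·Hᵀ·S⁻¹ = [-27/151; -34/151]
step 0: x' = x̄ + K·y = [91/151, -42/151]
step 0: P' = (I − K·H)·P̄ = [1234/151 -1824/151; -1824/151 2770/151]
step 1: x̄ = F·x = [-182/151, 7/151]
step 1: P̄ = F·P·Fᵀ + Q = [5087/151 4828/151; 4828/151 5471/151]
step 1: y = z − H·x̄ = [-381/151]
step 1: S = H·P̄·Hᵀ + R = [125905/151]
step 1: K = P̄·Hᵀ·S⁻¹ = [-24917/125905; -25426/125905]
step 1: x' = x̄ + K·y = [-88883/125905, 69991/125905]
step 1: P' = (I − K·H)·P̄ = [129946/125905 -170002/125905; -170002/125905 280429/125905]

step 0: x' = [91/151, -42/151], P' = [1234/151 -1824/151; -1824/151 2770/151]
step 1: x' = [-88883/125905, 69991/125905], P' = [129946/125905 -170002/125905; -170002/125905 280429/125905]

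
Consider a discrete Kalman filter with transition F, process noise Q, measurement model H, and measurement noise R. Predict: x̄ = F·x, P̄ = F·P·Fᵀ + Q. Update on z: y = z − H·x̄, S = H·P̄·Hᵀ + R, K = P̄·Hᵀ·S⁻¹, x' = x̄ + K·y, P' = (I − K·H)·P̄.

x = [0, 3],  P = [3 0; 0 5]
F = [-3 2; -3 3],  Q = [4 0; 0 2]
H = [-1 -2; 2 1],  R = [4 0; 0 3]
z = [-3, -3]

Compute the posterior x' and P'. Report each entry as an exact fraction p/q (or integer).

x' = [-8634/4243, 17061/8486]
P' = [4506/4243 -3333/4243; -3333/4243 10863/8486]

x̄ = F·x = [6, 9]
P̄ = F·P·Fᵀ + Q = [51 57; 57 74]
y = z − H·x̄ = [21, -24]
S = H·P̄·Hᵀ + R = [579 -535; -535 509]
K = P̄·Hᵀ·S⁻¹ = [540/4243 1893/4243; -3765/8486 -823/8486]
x' = x̄ + K·y = [-8634/4243, 17061/8486]
P' = (I − K·H)·P̄ = [4506/4243 -3333/4243; -3333/4243 10863/8486]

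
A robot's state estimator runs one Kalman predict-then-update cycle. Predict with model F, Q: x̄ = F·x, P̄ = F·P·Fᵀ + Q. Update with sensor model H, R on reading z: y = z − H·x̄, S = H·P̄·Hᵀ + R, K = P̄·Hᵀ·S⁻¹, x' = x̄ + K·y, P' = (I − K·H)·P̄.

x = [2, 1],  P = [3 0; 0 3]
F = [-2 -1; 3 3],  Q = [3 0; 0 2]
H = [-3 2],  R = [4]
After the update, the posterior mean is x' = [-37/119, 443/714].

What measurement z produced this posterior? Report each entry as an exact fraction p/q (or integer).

x̄ = F·x = [-5, 9]
P̄ = F·P·Fᵀ + Q = [18 -27; -27 56]
S = H·P̄·Hᵀ + R = [714]
K = P̄·Hᵀ·S⁻¹ = [-18/119; 193/714]
x' − x̄ = [558/119, -5983/714] = K·y
y = (KᵀK)⁻¹·Kᵀ·(x' − x̄) = [-31]
z = y + H·x̄ = [-31] + [33] = [2]

z = [2]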